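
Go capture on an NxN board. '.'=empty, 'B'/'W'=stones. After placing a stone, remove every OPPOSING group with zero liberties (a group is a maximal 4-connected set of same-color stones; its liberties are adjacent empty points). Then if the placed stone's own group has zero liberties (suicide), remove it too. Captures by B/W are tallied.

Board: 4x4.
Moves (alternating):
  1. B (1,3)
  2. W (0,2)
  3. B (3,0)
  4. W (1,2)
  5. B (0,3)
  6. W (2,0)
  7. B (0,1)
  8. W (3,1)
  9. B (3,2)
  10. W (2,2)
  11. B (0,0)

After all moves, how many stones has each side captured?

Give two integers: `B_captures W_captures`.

Move 1: B@(1,3) -> caps B=0 W=0
Move 2: W@(0,2) -> caps B=0 W=0
Move 3: B@(3,0) -> caps B=0 W=0
Move 4: W@(1,2) -> caps B=0 W=0
Move 5: B@(0,3) -> caps B=0 W=0
Move 6: W@(2,0) -> caps B=0 W=0
Move 7: B@(0,1) -> caps B=0 W=0
Move 8: W@(3,1) -> caps B=0 W=1
Move 9: B@(3,2) -> caps B=0 W=1
Move 10: W@(2,2) -> caps B=0 W=1
Move 11: B@(0,0) -> caps B=0 W=1

Answer: 0 1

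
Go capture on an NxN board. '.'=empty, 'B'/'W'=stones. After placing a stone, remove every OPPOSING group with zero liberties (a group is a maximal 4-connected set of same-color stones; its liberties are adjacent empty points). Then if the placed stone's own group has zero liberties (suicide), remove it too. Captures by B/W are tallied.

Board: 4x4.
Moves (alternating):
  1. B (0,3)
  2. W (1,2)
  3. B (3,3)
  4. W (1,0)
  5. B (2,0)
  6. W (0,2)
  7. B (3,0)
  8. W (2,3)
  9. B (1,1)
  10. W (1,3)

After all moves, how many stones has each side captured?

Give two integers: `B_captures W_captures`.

Answer: 0 1

Derivation:
Move 1: B@(0,3) -> caps B=0 W=0
Move 2: W@(1,2) -> caps B=0 W=0
Move 3: B@(3,3) -> caps B=0 W=0
Move 4: W@(1,0) -> caps B=0 W=0
Move 5: B@(2,0) -> caps B=0 W=0
Move 6: W@(0,2) -> caps B=0 W=0
Move 7: B@(3,0) -> caps B=0 W=0
Move 8: W@(2,3) -> caps B=0 W=0
Move 9: B@(1,1) -> caps B=0 W=0
Move 10: W@(1,3) -> caps B=0 W=1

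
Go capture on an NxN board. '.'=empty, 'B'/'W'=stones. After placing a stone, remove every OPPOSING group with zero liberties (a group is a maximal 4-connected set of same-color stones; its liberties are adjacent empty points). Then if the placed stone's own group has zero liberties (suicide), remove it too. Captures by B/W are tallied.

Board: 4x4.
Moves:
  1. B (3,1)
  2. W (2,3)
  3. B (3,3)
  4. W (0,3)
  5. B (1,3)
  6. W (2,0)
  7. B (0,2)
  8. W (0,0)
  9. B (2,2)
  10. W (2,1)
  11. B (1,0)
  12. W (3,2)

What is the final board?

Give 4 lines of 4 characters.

Move 1: B@(3,1) -> caps B=0 W=0
Move 2: W@(2,3) -> caps B=0 W=0
Move 3: B@(3,3) -> caps B=0 W=0
Move 4: W@(0,3) -> caps B=0 W=0
Move 5: B@(1,3) -> caps B=0 W=0
Move 6: W@(2,0) -> caps B=0 W=0
Move 7: B@(0,2) -> caps B=1 W=0
Move 8: W@(0,0) -> caps B=1 W=0
Move 9: B@(2,2) -> caps B=2 W=0
Move 10: W@(2,1) -> caps B=2 W=0
Move 11: B@(1,0) -> caps B=2 W=0
Move 12: W@(3,2) -> caps B=2 W=0

Answer: W.B.
B..B
WWB.
.B.B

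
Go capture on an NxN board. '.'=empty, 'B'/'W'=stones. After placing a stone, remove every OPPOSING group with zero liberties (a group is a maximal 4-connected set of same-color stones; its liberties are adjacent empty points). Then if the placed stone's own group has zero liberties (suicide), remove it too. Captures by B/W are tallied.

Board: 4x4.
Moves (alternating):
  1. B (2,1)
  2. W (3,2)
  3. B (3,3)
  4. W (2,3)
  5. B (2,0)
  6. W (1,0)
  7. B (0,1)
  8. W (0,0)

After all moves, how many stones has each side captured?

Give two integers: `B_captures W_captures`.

Answer: 0 1

Derivation:
Move 1: B@(2,1) -> caps B=0 W=0
Move 2: W@(3,2) -> caps B=0 W=0
Move 3: B@(3,3) -> caps B=0 W=0
Move 4: W@(2,3) -> caps B=0 W=1
Move 5: B@(2,0) -> caps B=0 W=1
Move 6: W@(1,0) -> caps B=0 W=1
Move 7: B@(0,1) -> caps B=0 W=1
Move 8: W@(0,0) -> caps B=0 W=1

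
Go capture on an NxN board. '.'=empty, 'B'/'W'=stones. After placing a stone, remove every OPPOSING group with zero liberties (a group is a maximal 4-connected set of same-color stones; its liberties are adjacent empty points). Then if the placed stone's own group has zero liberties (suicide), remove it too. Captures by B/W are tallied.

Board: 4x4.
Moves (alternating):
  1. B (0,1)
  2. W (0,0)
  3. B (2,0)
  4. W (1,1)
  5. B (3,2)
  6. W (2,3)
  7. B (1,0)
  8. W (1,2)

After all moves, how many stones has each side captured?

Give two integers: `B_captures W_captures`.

Answer: 1 0

Derivation:
Move 1: B@(0,1) -> caps B=0 W=0
Move 2: W@(0,0) -> caps B=0 W=0
Move 3: B@(2,0) -> caps B=0 W=0
Move 4: W@(1,1) -> caps B=0 W=0
Move 5: B@(3,2) -> caps B=0 W=0
Move 6: W@(2,3) -> caps B=0 W=0
Move 7: B@(1,0) -> caps B=1 W=0
Move 8: W@(1,2) -> caps B=1 W=0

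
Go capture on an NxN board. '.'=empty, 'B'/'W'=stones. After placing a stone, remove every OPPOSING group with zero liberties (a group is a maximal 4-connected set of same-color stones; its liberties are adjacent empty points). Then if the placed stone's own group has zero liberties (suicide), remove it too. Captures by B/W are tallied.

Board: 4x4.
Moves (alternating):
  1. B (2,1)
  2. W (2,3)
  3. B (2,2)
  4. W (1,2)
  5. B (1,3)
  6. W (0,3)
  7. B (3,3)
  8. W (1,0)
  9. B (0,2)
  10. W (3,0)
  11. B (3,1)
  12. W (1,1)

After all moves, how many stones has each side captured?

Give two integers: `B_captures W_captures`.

Answer: 0 1

Derivation:
Move 1: B@(2,1) -> caps B=0 W=0
Move 2: W@(2,3) -> caps B=0 W=0
Move 3: B@(2,2) -> caps B=0 W=0
Move 4: W@(1,2) -> caps B=0 W=0
Move 5: B@(1,3) -> caps B=0 W=0
Move 6: W@(0,3) -> caps B=0 W=1
Move 7: B@(3,3) -> caps B=0 W=1
Move 8: W@(1,0) -> caps B=0 W=1
Move 9: B@(0,2) -> caps B=0 W=1
Move 10: W@(3,0) -> caps B=0 W=1
Move 11: B@(3,1) -> caps B=0 W=1
Move 12: W@(1,1) -> caps B=0 W=1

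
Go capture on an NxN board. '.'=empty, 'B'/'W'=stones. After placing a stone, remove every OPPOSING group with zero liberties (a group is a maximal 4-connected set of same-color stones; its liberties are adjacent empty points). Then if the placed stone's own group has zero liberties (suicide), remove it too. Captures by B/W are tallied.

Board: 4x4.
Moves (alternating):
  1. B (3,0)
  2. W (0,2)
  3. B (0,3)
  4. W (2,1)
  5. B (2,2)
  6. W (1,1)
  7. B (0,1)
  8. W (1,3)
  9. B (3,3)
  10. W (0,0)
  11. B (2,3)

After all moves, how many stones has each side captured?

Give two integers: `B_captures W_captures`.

Move 1: B@(3,0) -> caps B=0 W=0
Move 2: W@(0,2) -> caps B=0 W=0
Move 3: B@(0,3) -> caps B=0 W=0
Move 4: W@(2,1) -> caps B=0 W=0
Move 5: B@(2,2) -> caps B=0 W=0
Move 6: W@(1,1) -> caps B=0 W=0
Move 7: B@(0,1) -> caps B=0 W=0
Move 8: W@(1,3) -> caps B=0 W=1
Move 9: B@(3,3) -> caps B=0 W=1
Move 10: W@(0,0) -> caps B=0 W=2
Move 11: B@(2,3) -> caps B=0 W=2

Answer: 0 2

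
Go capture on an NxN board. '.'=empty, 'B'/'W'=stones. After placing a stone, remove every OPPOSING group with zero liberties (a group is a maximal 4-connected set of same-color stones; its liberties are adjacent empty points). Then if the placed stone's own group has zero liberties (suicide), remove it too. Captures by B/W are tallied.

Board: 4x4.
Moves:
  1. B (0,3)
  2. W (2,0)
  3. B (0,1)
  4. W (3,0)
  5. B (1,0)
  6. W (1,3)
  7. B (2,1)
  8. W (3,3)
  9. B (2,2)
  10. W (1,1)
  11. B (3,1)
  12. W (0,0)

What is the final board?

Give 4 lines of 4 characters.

Move 1: B@(0,3) -> caps B=0 W=0
Move 2: W@(2,0) -> caps B=0 W=0
Move 3: B@(0,1) -> caps B=0 W=0
Move 4: W@(3,0) -> caps B=0 W=0
Move 5: B@(1,0) -> caps B=0 W=0
Move 6: W@(1,3) -> caps B=0 W=0
Move 7: B@(2,1) -> caps B=0 W=0
Move 8: W@(3,3) -> caps B=0 W=0
Move 9: B@(2,2) -> caps B=0 W=0
Move 10: W@(1,1) -> caps B=0 W=0
Move 11: B@(3,1) -> caps B=2 W=0
Move 12: W@(0,0) -> caps B=2 W=0

Answer: .B.B
BW.W
.BB.
.B.W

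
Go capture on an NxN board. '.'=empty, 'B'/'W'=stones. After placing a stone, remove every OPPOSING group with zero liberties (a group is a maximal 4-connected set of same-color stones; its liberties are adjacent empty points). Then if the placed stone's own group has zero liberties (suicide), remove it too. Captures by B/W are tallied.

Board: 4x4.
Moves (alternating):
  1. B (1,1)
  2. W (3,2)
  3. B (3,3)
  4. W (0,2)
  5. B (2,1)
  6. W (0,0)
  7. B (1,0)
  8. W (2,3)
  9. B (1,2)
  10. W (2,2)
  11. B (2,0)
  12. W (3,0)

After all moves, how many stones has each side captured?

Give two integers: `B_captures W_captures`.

Move 1: B@(1,1) -> caps B=0 W=0
Move 2: W@(3,2) -> caps B=0 W=0
Move 3: B@(3,3) -> caps B=0 W=0
Move 4: W@(0,2) -> caps B=0 W=0
Move 5: B@(2,1) -> caps B=0 W=0
Move 6: W@(0,0) -> caps B=0 W=0
Move 7: B@(1,0) -> caps B=0 W=0
Move 8: W@(2,3) -> caps B=0 W=1
Move 9: B@(1,2) -> caps B=0 W=1
Move 10: W@(2,2) -> caps B=0 W=1
Move 11: B@(2,0) -> caps B=0 W=1
Move 12: W@(3,0) -> caps B=0 W=1

Answer: 0 1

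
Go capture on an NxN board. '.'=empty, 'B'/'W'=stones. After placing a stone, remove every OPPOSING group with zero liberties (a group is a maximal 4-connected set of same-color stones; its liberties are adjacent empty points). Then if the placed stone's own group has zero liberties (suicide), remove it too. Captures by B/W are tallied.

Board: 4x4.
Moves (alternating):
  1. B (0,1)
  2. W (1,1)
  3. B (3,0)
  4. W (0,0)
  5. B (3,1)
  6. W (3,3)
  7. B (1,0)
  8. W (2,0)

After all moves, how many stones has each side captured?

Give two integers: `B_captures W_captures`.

Answer: 1 0

Derivation:
Move 1: B@(0,1) -> caps B=0 W=0
Move 2: W@(1,1) -> caps B=0 W=0
Move 3: B@(3,0) -> caps B=0 W=0
Move 4: W@(0,0) -> caps B=0 W=0
Move 5: B@(3,1) -> caps B=0 W=0
Move 6: W@(3,3) -> caps B=0 W=0
Move 7: B@(1,0) -> caps B=1 W=0
Move 8: W@(2,0) -> caps B=1 W=0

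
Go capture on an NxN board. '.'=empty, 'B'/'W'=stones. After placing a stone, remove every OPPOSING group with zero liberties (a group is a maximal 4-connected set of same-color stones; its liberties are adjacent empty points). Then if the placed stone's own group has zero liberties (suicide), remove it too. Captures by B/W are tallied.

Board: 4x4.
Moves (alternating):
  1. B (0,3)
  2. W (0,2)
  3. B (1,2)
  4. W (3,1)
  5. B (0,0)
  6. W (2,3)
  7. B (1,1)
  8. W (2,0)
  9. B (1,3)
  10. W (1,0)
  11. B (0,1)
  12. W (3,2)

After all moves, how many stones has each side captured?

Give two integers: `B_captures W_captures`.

Move 1: B@(0,3) -> caps B=0 W=0
Move 2: W@(0,2) -> caps B=0 W=0
Move 3: B@(1,2) -> caps B=0 W=0
Move 4: W@(3,1) -> caps B=0 W=0
Move 5: B@(0,0) -> caps B=0 W=0
Move 6: W@(2,3) -> caps B=0 W=0
Move 7: B@(1,1) -> caps B=0 W=0
Move 8: W@(2,0) -> caps B=0 W=0
Move 9: B@(1,3) -> caps B=0 W=0
Move 10: W@(1,0) -> caps B=0 W=0
Move 11: B@(0,1) -> caps B=1 W=0
Move 12: W@(3,2) -> caps B=1 W=0

Answer: 1 0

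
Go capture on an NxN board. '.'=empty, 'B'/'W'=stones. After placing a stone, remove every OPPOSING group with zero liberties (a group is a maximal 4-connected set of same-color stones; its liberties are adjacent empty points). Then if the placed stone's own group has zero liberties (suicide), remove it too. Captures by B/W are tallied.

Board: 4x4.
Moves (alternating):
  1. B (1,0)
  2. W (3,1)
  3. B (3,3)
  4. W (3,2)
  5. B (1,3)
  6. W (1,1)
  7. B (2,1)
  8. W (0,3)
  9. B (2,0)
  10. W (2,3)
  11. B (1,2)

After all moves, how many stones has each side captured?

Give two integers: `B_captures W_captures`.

Answer: 0 1

Derivation:
Move 1: B@(1,0) -> caps B=0 W=0
Move 2: W@(3,1) -> caps B=0 W=0
Move 3: B@(3,3) -> caps B=0 W=0
Move 4: W@(3,2) -> caps B=0 W=0
Move 5: B@(1,3) -> caps B=0 W=0
Move 6: W@(1,1) -> caps B=0 W=0
Move 7: B@(2,1) -> caps B=0 W=0
Move 8: W@(0,3) -> caps B=0 W=0
Move 9: B@(2,0) -> caps B=0 W=0
Move 10: W@(2,3) -> caps B=0 W=1
Move 11: B@(1,2) -> caps B=0 W=1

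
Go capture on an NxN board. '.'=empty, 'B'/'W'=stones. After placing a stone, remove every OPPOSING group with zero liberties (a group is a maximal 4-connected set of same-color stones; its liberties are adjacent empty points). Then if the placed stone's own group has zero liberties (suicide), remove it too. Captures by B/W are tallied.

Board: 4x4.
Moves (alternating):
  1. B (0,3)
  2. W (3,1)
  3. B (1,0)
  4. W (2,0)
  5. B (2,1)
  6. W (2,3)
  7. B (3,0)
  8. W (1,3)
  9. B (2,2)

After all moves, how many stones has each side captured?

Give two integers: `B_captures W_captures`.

Move 1: B@(0,3) -> caps B=0 W=0
Move 2: W@(3,1) -> caps B=0 W=0
Move 3: B@(1,0) -> caps B=0 W=0
Move 4: W@(2,0) -> caps B=0 W=0
Move 5: B@(2,1) -> caps B=0 W=0
Move 6: W@(2,3) -> caps B=0 W=0
Move 7: B@(3,0) -> caps B=1 W=0
Move 8: W@(1,3) -> caps B=1 W=0
Move 9: B@(2,2) -> caps B=1 W=0

Answer: 1 0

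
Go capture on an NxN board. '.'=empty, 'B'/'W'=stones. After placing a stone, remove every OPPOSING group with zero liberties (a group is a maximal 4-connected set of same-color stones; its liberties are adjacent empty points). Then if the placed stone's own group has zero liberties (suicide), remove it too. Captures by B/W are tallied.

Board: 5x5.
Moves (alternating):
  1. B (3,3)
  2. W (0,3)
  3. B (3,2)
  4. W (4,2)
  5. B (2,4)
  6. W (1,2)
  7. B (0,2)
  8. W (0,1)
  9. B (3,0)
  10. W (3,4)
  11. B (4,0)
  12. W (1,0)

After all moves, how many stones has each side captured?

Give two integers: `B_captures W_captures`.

Answer: 0 1

Derivation:
Move 1: B@(3,3) -> caps B=0 W=0
Move 2: W@(0,3) -> caps B=0 W=0
Move 3: B@(3,2) -> caps B=0 W=0
Move 4: W@(4,2) -> caps B=0 W=0
Move 5: B@(2,4) -> caps B=0 W=0
Move 6: W@(1,2) -> caps B=0 W=0
Move 7: B@(0,2) -> caps B=0 W=0
Move 8: W@(0,1) -> caps B=0 W=1
Move 9: B@(3,0) -> caps B=0 W=1
Move 10: W@(3,4) -> caps B=0 W=1
Move 11: B@(4,0) -> caps B=0 W=1
Move 12: W@(1,0) -> caps B=0 W=1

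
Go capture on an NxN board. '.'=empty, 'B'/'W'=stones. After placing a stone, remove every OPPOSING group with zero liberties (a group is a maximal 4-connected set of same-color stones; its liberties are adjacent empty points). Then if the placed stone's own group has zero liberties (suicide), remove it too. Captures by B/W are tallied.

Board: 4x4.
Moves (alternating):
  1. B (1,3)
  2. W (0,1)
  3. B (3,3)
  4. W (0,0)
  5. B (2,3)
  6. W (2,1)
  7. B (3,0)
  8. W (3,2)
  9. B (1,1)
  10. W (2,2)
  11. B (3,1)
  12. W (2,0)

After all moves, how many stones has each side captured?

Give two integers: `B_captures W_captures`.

Move 1: B@(1,3) -> caps B=0 W=0
Move 2: W@(0,1) -> caps B=0 W=0
Move 3: B@(3,3) -> caps B=0 W=0
Move 4: W@(0,0) -> caps B=0 W=0
Move 5: B@(2,3) -> caps B=0 W=0
Move 6: W@(2,1) -> caps B=0 W=0
Move 7: B@(3,0) -> caps B=0 W=0
Move 8: W@(3,2) -> caps B=0 W=0
Move 9: B@(1,1) -> caps B=0 W=0
Move 10: W@(2,2) -> caps B=0 W=0
Move 11: B@(3,1) -> caps B=0 W=0
Move 12: W@(2,0) -> caps B=0 W=2

Answer: 0 2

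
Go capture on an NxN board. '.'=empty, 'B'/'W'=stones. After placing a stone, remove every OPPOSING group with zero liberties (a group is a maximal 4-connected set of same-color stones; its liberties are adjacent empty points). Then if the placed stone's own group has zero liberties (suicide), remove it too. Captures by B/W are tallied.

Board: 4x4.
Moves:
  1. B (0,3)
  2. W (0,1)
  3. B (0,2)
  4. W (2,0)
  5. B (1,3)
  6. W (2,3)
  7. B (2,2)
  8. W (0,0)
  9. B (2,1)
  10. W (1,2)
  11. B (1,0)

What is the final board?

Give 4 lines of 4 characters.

Answer: WW..
B.W.
WBBW
....

Derivation:
Move 1: B@(0,3) -> caps B=0 W=0
Move 2: W@(0,1) -> caps B=0 W=0
Move 3: B@(0,2) -> caps B=0 W=0
Move 4: W@(2,0) -> caps B=0 W=0
Move 5: B@(1,3) -> caps B=0 W=0
Move 6: W@(2,3) -> caps B=0 W=0
Move 7: B@(2,2) -> caps B=0 W=0
Move 8: W@(0,0) -> caps B=0 W=0
Move 9: B@(2,1) -> caps B=0 W=0
Move 10: W@(1,2) -> caps B=0 W=3
Move 11: B@(1,0) -> caps B=0 W=3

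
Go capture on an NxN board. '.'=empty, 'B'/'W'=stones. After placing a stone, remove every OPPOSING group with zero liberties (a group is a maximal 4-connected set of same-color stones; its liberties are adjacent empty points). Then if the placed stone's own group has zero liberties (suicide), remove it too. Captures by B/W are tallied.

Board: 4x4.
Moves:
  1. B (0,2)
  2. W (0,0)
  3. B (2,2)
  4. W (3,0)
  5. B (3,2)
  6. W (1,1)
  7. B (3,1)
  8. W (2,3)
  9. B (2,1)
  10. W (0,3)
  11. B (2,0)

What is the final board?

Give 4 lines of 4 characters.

Move 1: B@(0,2) -> caps B=0 W=0
Move 2: W@(0,0) -> caps B=0 W=0
Move 3: B@(2,2) -> caps B=0 W=0
Move 4: W@(3,0) -> caps B=0 W=0
Move 5: B@(3,2) -> caps B=0 W=0
Move 6: W@(1,1) -> caps B=0 W=0
Move 7: B@(3,1) -> caps B=0 W=0
Move 8: W@(2,3) -> caps B=0 W=0
Move 9: B@(2,1) -> caps B=0 W=0
Move 10: W@(0,3) -> caps B=0 W=0
Move 11: B@(2,0) -> caps B=1 W=0

Answer: W.BW
.W..
BBBW
.BB.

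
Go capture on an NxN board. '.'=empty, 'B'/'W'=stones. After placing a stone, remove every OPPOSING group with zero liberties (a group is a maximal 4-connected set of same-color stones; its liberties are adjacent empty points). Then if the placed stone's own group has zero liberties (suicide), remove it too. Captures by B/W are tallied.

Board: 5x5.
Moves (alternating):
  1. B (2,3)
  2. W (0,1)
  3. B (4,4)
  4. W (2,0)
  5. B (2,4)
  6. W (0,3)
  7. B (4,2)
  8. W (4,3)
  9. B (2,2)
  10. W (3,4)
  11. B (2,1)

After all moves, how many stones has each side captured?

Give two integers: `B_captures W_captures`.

Answer: 0 1

Derivation:
Move 1: B@(2,3) -> caps B=0 W=0
Move 2: W@(0,1) -> caps B=0 W=0
Move 3: B@(4,4) -> caps B=0 W=0
Move 4: W@(2,0) -> caps B=0 W=0
Move 5: B@(2,4) -> caps B=0 W=0
Move 6: W@(0,3) -> caps B=0 W=0
Move 7: B@(4,2) -> caps B=0 W=0
Move 8: W@(4,3) -> caps B=0 W=0
Move 9: B@(2,2) -> caps B=0 W=0
Move 10: W@(3,4) -> caps B=0 W=1
Move 11: B@(2,1) -> caps B=0 W=1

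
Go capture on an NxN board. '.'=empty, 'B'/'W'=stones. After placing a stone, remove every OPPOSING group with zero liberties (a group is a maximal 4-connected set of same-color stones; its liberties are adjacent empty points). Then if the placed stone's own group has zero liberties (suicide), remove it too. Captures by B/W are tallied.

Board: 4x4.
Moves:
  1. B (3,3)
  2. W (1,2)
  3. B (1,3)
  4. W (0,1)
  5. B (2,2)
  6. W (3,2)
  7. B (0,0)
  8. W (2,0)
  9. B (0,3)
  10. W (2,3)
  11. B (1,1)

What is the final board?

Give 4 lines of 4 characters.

Answer: BW.B
.BWB
W.BW
..W.

Derivation:
Move 1: B@(3,3) -> caps B=0 W=0
Move 2: W@(1,2) -> caps B=0 W=0
Move 3: B@(1,3) -> caps B=0 W=0
Move 4: W@(0,1) -> caps B=0 W=0
Move 5: B@(2,2) -> caps B=0 W=0
Move 6: W@(3,2) -> caps B=0 W=0
Move 7: B@(0,0) -> caps B=0 W=0
Move 8: W@(2,0) -> caps B=0 W=0
Move 9: B@(0,3) -> caps B=0 W=0
Move 10: W@(2,3) -> caps B=0 W=1
Move 11: B@(1,1) -> caps B=0 W=1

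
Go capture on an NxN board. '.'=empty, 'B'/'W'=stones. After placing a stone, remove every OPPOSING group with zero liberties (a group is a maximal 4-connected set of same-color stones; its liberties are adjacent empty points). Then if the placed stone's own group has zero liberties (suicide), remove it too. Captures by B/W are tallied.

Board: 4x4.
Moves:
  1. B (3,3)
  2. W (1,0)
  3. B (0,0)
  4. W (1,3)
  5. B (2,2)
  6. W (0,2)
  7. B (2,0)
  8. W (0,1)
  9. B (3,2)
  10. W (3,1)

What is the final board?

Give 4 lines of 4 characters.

Move 1: B@(3,3) -> caps B=0 W=0
Move 2: W@(1,0) -> caps B=0 W=0
Move 3: B@(0,0) -> caps B=0 W=0
Move 4: W@(1,3) -> caps B=0 W=0
Move 5: B@(2,2) -> caps B=0 W=0
Move 6: W@(0,2) -> caps B=0 W=0
Move 7: B@(2,0) -> caps B=0 W=0
Move 8: W@(0,1) -> caps B=0 W=1
Move 9: B@(3,2) -> caps B=0 W=1
Move 10: W@(3,1) -> caps B=0 W=1

Answer: .WW.
W..W
B.B.
.WBB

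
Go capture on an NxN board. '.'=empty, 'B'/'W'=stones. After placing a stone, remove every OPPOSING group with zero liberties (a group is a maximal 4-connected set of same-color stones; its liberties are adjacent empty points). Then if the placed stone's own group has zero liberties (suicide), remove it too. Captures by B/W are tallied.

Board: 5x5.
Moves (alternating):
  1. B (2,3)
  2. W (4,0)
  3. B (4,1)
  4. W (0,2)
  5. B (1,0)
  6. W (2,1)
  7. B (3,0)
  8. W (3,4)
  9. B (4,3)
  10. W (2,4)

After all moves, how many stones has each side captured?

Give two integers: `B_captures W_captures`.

Answer: 1 0

Derivation:
Move 1: B@(2,3) -> caps B=0 W=0
Move 2: W@(4,0) -> caps B=0 W=0
Move 3: B@(4,1) -> caps B=0 W=0
Move 4: W@(0,2) -> caps B=0 W=0
Move 5: B@(1,0) -> caps B=0 W=0
Move 6: W@(2,1) -> caps B=0 W=0
Move 7: B@(3,0) -> caps B=1 W=0
Move 8: W@(3,4) -> caps B=1 W=0
Move 9: B@(4,3) -> caps B=1 W=0
Move 10: W@(2,4) -> caps B=1 W=0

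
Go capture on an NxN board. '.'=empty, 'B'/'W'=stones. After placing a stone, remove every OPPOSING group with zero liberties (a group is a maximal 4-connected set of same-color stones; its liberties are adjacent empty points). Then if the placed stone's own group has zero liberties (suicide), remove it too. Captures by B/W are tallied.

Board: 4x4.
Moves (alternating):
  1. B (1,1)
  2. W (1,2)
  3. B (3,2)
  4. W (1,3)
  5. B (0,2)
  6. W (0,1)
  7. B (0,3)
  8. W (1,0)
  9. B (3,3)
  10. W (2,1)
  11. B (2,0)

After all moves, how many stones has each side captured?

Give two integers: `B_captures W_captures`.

Answer: 0 1

Derivation:
Move 1: B@(1,1) -> caps B=0 W=0
Move 2: W@(1,2) -> caps B=0 W=0
Move 3: B@(3,2) -> caps B=0 W=0
Move 4: W@(1,3) -> caps B=0 W=0
Move 5: B@(0,2) -> caps B=0 W=0
Move 6: W@(0,1) -> caps B=0 W=0
Move 7: B@(0,3) -> caps B=0 W=0
Move 8: W@(1,0) -> caps B=0 W=0
Move 9: B@(3,3) -> caps B=0 W=0
Move 10: W@(2,1) -> caps B=0 W=1
Move 11: B@(2,0) -> caps B=0 W=1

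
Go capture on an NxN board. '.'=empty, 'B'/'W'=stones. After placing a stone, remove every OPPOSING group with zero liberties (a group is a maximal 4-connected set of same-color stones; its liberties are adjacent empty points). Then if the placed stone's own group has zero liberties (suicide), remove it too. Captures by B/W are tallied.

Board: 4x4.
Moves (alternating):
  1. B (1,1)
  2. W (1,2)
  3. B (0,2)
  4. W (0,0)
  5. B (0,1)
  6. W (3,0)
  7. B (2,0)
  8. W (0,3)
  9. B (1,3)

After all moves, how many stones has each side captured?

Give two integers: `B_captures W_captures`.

Move 1: B@(1,1) -> caps B=0 W=0
Move 2: W@(1,2) -> caps B=0 W=0
Move 3: B@(0,2) -> caps B=0 W=0
Move 4: W@(0,0) -> caps B=0 W=0
Move 5: B@(0,1) -> caps B=0 W=0
Move 6: W@(3,0) -> caps B=0 W=0
Move 7: B@(2,0) -> caps B=0 W=0
Move 8: W@(0,3) -> caps B=0 W=0
Move 9: B@(1,3) -> caps B=1 W=0

Answer: 1 0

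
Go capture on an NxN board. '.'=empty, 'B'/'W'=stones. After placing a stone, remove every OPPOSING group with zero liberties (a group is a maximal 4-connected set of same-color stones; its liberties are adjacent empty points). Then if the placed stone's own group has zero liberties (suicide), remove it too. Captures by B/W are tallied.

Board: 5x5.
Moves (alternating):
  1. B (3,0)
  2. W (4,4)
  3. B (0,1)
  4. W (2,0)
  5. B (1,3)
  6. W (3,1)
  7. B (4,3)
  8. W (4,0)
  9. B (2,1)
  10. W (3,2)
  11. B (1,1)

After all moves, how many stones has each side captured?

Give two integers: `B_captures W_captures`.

Answer: 0 1

Derivation:
Move 1: B@(3,0) -> caps B=0 W=0
Move 2: W@(4,4) -> caps B=0 W=0
Move 3: B@(0,1) -> caps B=0 W=0
Move 4: W@(2,0) -> caps B=0 W=0
Move 5: B@(1,3) -> caps B=0 W=0
Move 6: W@(3,1) -> caps B=0 W=0
Move 7: B@(4,3) -> caps B=0 W=0
Move 8: W@(4,0) -> caps B=0 W=1
Move 9: B@(2,1) -> caps B=0 W=1
Move 10: W@(3,2) -> caps B=0 W=1
Move 11: B@(1,1) -> caps B=0 W=1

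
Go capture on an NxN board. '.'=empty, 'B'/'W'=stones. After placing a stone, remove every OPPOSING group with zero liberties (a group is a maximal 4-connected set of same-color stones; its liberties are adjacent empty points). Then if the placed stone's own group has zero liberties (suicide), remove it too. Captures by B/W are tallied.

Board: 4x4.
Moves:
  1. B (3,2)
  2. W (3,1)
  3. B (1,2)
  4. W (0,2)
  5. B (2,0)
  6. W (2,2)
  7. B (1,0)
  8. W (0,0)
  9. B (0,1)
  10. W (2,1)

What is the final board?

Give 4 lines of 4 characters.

Answer: .BW.
B.B.
BWW.
.WB.

Derivation:
Move 1: B@(3,2) -> caps B=0 W=0
Move 2: W@(3,1) -> caps B=0 W=0
Move 3: B@(1,2) -> caps B=0 W=0
Move 4: W@(0,2) -> caps B=0 W=0
Move 5: B@(2,0) -> caps B=0 W=0
Move 6: W@(2,2) -> caps B=0 W=0
Move 7: B@(1,0) -> caps B=0 W=0
Move 8: W@(0,0) -> caps B=0 W=0
Move 9: B@(0,1) -> caps B=1 W=0
Move 10: W@(2,1) -> caps B=1 W=0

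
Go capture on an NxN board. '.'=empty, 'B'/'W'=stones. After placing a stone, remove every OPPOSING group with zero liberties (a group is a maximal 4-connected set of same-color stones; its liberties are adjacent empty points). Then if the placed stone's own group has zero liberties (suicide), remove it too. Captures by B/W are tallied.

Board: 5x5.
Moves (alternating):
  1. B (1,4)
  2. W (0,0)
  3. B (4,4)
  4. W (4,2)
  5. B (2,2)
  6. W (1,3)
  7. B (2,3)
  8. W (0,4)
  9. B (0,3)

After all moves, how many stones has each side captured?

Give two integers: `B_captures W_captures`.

Move 1: B@(1,4) -> caps B=0 W=0
Move 2: W@(0,0) -> caps B=0 W=0
Move 3: B@(4,4) -> caps B=0 W=0
Move 4: W@(4,2) -> caps B=0 W=0
Move 5: B@(2,2) -> caps B=0 W=0
Move 6: W@(1,3) -> caps B=0 W=0
Move 7: B@(2,3) -> caps B=0 W=0
Move 8: W@(0,4) -> caps B=0 W=0
Move 9: B@(0,3) -> caps B=1 W=0

Answer: 1 0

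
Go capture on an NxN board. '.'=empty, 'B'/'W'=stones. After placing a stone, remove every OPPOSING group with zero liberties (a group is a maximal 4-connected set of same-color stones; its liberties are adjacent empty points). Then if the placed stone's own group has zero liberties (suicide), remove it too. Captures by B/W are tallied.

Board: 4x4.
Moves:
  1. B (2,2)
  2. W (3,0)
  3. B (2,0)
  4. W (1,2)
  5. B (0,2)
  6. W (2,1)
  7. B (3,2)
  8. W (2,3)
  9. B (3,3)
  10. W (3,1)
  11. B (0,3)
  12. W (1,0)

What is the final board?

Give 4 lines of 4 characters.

Answer: ..BB
W.W.
.W.W
WW..

Derivation:
Move 1: B@(2,2) -> caps B=0 W=0
Move 2: W@(3,0) -> caps B=0 W=0
Move 3: B@(2,0) -> caps B=0 W=0
Move 4: W@(1,2) -> caps B=0 W=0
Move 5: B@(0,2) -> caps B=0 W=0
Move 6: W@(2,1) -> caps B=0 W=0
Move 7: B@(3,2) -> caps B=0 W=0
Move 8: W@(2,3) -> caps B=0 W=0
Move 9: B@(3,3) -> caps B=0 W=0
Move 10: W@(3,1) -> caps B=0 W=3
Move 11: B@(0,3) -> caps B=0 W=3
Move 12: W@(1,0) -> caps B=0 W=4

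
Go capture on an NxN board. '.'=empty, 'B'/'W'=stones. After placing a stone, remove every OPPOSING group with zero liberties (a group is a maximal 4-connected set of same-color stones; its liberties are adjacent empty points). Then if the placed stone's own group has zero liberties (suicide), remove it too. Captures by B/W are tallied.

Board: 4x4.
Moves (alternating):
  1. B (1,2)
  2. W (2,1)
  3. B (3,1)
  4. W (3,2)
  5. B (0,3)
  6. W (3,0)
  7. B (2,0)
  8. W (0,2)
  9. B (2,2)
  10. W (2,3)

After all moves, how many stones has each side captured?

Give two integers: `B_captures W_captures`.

Move 1: B@(1,2) -> caps B=0 W=0
Move 2: W@(2,1) -> caps B=0 W=0
Move 3: B@(3,1) -> caps B=0 W=0
Move 4: W@(3,2) -> caps B=0 W=0
Move 5: B@(0,3) -> caps B=0 W=0
Move 6: W@(3,0) -> caps B=0 W=1
Move 7: B@(2,0) -> caps B=0 W=1
Move 8: W@(0,2) -> caps B=0 W=1
Move 9: B@(2,2) -> caps B=0 W=1
Move 10: W@(2,3) -> caps B=0 W=1

Answer: 0 1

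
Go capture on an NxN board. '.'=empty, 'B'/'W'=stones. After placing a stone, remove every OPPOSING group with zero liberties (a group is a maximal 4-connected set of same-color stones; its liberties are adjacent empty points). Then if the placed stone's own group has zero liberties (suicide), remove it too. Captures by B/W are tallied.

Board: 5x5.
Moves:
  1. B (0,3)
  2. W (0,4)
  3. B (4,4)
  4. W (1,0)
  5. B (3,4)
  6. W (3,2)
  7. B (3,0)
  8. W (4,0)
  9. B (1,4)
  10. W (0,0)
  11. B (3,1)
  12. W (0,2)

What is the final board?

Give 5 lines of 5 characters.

Answer: W.WB.
W...B
.....
BBW.B
W...B

Derivation:
Move 1: B@(0,3) -> caps B=0 W=0
Move 2: W@(0,4) -> caps B=0 W=0
Move 3: B@(4,4) -> caps B=0 W=0
Move 4: W@(1,0) -> caps B=0 W=0
Move 5: B@(3,4) -> caps B=0 W=0
Move 6: W@(3,2) -> caps B=0 W=0
Move 7: B@(3,0) -> caps B=0 W=0
Move 8: W@(4,0) -> caps B=0 W=0
Move 9: B@(1,4) -> caps B=1 W=0
Move 10: W@(0,0) -> caps B=1 W=0
Move 11: B@(3,1) -> caps B=1 W=0
Move 12: W@(0,2) -> caps B=1 W=0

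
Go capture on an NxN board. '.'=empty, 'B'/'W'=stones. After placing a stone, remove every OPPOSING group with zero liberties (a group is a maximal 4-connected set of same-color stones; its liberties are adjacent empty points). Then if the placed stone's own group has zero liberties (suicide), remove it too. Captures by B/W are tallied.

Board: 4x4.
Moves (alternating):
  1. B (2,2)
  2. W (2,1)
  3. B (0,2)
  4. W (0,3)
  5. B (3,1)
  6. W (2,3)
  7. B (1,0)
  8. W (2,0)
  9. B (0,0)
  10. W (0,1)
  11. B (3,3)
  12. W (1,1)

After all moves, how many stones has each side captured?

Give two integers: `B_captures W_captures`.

Answer: 0 2

Derivation:
Move 1: B@(2,2) -> caps B=0 W=0
Move 2: W@(2,1) -> caps B=0 W=0
Move 3: B@(0,2) -> caps B=0 W=0
Move 4: W@(0,3) -> caps B=0 W=0
Move 5: B@(3,1) -> caps B=0 W=0
Move 6: W@(2,3) -> caps B=0 W=0
Move 7: B@(1,0) -> caps B=0 W=0
Move 8: W@(2,0) -> caps B=0 W=0
Move 9: B@(0,0) -> caps B=0 W=0
Move 10: W@(0,1) -> caps B=0 W=0
Move 11: B@(3,3) -> caps B=0 W=0
Move 12: W@(1,1) -> caps B=0 W=2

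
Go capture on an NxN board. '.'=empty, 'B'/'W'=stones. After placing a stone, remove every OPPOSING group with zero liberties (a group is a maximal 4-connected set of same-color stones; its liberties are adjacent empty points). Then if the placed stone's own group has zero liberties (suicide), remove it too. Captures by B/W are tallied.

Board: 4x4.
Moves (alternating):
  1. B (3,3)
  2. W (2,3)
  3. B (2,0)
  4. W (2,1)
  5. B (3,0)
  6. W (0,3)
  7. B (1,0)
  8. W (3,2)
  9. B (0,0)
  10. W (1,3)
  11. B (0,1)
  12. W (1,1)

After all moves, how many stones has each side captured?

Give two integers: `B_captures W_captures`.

Move 1: B@(3,3) -> caps B=0 W=0
Move 2: W@(2,3) -> caps B=0 W=0
Move 3: B@(2,0) -> caps B=0 W=0
Move 4: W@(2,1) -> caps B=0 W=0
Move 5: B@(3,0) -> caps B=0 W=0
Move 6: W@(0,3) -> caps B=0 W=0
Move 7: B@(1,0) -> caps B=0 W=0
Move 8: W@(3,2) -> caps B=0 W=1
Move 9: B@(0,0) -> caps B=0 W=1
Move 10: W@(1,3) -> caps B=0 W=1
Move 11: B@(0,1) -> caps B=0 W=1
Move 12: W@(1,1) -> caps B=0 W=1

Answer: 0 1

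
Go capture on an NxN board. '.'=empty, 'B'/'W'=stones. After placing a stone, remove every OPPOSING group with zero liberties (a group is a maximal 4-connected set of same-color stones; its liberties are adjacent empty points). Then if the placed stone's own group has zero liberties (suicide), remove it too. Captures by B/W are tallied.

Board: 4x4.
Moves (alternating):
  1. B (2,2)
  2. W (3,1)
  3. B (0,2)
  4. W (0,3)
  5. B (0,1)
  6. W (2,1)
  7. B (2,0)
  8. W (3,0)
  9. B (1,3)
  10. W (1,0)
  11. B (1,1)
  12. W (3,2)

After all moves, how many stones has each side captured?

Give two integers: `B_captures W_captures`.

Move 1: B@(2,2) -> caps B=0 W=0
Move 2: W@(3,1) -> caps B=0 W=0
Move 3: B@(0,2) -> caps B=0 W=0
Move 4: W@(0,3) -> caps B=0 W=0
Move 5: B@(0,1) -> caps B=0 W=0
Move 6: W@(2,1) -> caps B=0 W=0
Move 7: B@(2,0) -> caps B=0 W=0
Move 8: W@(3,0) -> caps B=0 W=0
Move 9: B@(1,3) -> caps B=1 W=0
Move 10: W@(1,0) -> caps B=1 W=1
Move 11: B@(1,1) -> caps B=1 W=1
Move 12: W@(3,2) -> caps B=1 W=1

Answer: 1 1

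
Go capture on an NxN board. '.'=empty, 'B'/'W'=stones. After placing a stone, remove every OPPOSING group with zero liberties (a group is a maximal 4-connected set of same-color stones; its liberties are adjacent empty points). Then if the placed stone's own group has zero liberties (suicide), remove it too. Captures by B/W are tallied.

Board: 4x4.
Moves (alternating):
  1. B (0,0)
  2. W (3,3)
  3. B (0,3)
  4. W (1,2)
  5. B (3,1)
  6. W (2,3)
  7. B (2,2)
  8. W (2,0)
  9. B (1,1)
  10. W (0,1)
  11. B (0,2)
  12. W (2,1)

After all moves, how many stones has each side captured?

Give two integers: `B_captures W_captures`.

Move 1: B@(0,0) -> caps B=0 W=0
Move 2: W@(3,3) -> caps B=0 W=0
Move 3: B@(0,3) -> caps B=0 W=0
Move 4: W@(1,2) -> caps B=0 W=0
Move 5: B@(3,1) -> caps B=0 W=0
Move 6: W@(2,3) -> caps B=0 W=0
Move 7: B@(2,2) -> caps B=0 W=0
Move 8: W@(2,0) -> caps B=0 W=0
Move 9: B@(1,1) -> caps B=0 W=0
Move 10: W@(0,1) -> caps B=0 W=0
Move 11: B@(0,2) -> caps B=1 W=0
Move 12: W@(2,1) -> caps B=1 W=0

Answer: 1 0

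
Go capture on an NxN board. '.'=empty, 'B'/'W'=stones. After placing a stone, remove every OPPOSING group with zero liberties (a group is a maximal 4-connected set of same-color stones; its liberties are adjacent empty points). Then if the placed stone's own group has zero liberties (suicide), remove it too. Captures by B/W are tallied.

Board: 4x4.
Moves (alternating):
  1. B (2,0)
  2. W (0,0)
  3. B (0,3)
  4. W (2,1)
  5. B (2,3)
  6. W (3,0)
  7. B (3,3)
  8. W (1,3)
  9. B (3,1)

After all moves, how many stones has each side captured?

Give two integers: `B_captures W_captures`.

Move 1: B@(2,0) -> caps B=0 W=0
Move 2: W@(0,0) -> caps B=0 W=0
Move 3: B@(0,3) -> caps B=0 W=0
Move 4: W@(2,1) -> caps B=0 W=0
Move 5: B@(2,3) -> caps B=0 W=0
Move 6: W@(3,0) -> caps B=0 W=0
Move 7: B@(3,3) -> caps B=0 W=0
Move 8: W@(1,3) -> caps B=0 W=0
Move 9: B@(3,1) -> caps B=1 W=0

Answer: 1 0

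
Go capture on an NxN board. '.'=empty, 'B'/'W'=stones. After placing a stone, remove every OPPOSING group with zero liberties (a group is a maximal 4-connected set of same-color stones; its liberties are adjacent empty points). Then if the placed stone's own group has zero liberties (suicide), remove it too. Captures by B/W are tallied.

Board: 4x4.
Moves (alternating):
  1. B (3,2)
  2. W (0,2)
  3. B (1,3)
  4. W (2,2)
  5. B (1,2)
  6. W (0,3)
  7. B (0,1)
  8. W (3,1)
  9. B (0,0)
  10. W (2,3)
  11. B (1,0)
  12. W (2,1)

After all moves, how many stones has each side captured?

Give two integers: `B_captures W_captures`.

Answer: 2 0

Derivation:
Move 1: B@(3,2) -> caps B=0 W=0
Move 2: W@(0,2) -> caps B=0 W=0
Move 3: B@(1,3) -> caps B=0 W=0
Move 4: W@(2,2) -> caps B=0 W=0
Move 5: B@(1,2) -> caps B=0 W=0
Move 6: W@(0,3) -> caps B=0 W=0
Move 7: B@(0,1) -> caps B=2 W=0
Move 8: W@(3,1) -> caps B=2 W=0
Move 9: B@(0,0) -> caps B=2 W=0
Move 10: W@(2,3) -> caps B=2 W=0
Move 11: B@(1,0) -> caps B=2 W=0
Move 12: W@(2,1) -> caps B=2 W=0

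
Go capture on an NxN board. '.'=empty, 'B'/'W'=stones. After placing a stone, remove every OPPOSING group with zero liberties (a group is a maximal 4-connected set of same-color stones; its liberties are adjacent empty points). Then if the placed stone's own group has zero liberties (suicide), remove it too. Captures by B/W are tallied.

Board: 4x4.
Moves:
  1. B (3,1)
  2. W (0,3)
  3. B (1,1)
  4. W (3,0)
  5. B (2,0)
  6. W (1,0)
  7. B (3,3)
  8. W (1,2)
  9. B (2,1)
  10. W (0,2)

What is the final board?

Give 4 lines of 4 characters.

Answer: ..WW
WBW.
BB..
.B.B

Derivation:
Move 1: B@(3,1) -> caps B=0 W=0
Move 2: W@(0,3) -> caps B=0 W=0
Move 3: B@(1,1) -> caps B=0 W=0
Move 4: W@(3,0) -> caps B=0 W=0
Move 5: B@(2,0) -> caps B=1 W=0
Move 6: W@(1,0) -> caps B=1 W=0
Move 7: B@(3,3) -> caps B=1 W=0
Move 8: W@(1,2) -> caps B=1 W=0
Move 9: B@(2,1) -> caps B=1 W=0
Move 10: W@(0,2) -> caps B=1 W=0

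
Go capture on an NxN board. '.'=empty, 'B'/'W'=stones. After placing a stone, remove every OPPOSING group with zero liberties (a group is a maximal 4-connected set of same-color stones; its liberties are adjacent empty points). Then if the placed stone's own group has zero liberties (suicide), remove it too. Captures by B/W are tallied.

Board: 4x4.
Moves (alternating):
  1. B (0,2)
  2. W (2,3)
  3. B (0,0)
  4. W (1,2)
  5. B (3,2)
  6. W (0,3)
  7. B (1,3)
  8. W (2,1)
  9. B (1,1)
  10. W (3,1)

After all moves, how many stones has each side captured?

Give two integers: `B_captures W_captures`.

Answer: 1 0

Derivation:
Move 1: B@(0,2) -> caps B=0 W=0
Move 2: W@(2,3) -> caps B=0 W=0
Move 3: B@(0,0) -> caps B=0 W=0
Move 4: W@(1,2) -> caps B=0 W=0
Move 5: B@(3,2) -> caps B=0 W=0
Move 6: W@(0,3) -> caps B=0 W=0
Move 7: B@(1,3) -> caps B=1 W=0
Move 8: W@(2,1) -> caps B=1 W=0
Move 9: B@(1,1) -> caps B=1 W=0
Move 10: W@(3,1) -> caps B=1 W=0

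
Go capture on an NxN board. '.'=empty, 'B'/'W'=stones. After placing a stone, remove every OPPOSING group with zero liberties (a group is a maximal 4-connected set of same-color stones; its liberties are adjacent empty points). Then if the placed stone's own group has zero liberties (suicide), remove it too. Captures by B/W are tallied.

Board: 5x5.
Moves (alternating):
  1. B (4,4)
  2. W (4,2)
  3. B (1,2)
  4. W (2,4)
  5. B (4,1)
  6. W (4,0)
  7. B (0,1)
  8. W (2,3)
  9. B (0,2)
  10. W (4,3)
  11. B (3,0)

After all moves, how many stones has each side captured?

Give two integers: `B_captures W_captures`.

Answer: 1 0

Derivation:
Move 1: B@(4,4) -> caps B=0 W=0
Move 2: W@(4,2) -> caps B=0 W=0
Move 3: B@(1,2) -> caps B=0 W=0
Move 4: W@(2,4) -> caps B=0 W=0
Move 5: B@(4,1) -> caps B=0 W=0
Move 6: W@(4,0) -> caps B=0 W=0
Move 7: B@(0,1) -> caps B=0 W=0
Move 8: W@(2,3) -> caps B=0 W=0
Move 9: B@(0,2) -> caps B=0 W=0
Move 10: W@(4,3) -> caps B=0 W=0
Move 11: B@(3,0) -> caps B=1 W=0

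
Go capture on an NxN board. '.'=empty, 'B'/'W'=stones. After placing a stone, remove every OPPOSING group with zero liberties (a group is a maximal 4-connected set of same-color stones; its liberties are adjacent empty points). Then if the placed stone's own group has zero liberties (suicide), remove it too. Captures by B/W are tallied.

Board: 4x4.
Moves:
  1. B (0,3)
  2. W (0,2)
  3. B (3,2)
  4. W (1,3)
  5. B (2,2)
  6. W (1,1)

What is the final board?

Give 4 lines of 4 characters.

Move 1: B@(0,3) -> caps B=0 W=0
Move 2: W@(0,2) -> caps B=0 W=0
Move 3: B@(3,2) -> caps B=0 W=0
Move 4: W@(1,3) -> caps B=0 W=1
Move 5: B@(2,2) -> caps B=0 W=1
Move 6: W@(1,1) -> caps B=0 W=1

Answer: ..W.
.W.W
..B.
..B.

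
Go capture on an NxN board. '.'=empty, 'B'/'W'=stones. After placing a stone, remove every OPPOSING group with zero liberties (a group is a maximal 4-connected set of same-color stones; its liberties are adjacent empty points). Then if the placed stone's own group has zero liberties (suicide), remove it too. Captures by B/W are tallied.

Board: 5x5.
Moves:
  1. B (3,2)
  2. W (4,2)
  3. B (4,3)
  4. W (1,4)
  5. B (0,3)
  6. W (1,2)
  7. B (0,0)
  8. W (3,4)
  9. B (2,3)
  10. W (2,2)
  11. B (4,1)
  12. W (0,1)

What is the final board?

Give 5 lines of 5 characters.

Move 1: B@(3,2) -> caps B=0 W=0
Move 2: W@(4,2) -> caps B=0 W=0
Move 3: B@(4,3) -> caps B=0 W=0
Move 4: W@(1,4) -> caps B=0 W=0
Move 5: B@(0,3) -> caps B=0 W=0
Move 6: W@(1,2) -> caps B=0 W=0
Move 7: B@(0,0) -> caps B=0 W=0
Move 8: W@(3,4) -> caps B=0 W=0
Move 9: B@(2,3) -> caps B=0 W=0
Move 10: W@(2,2) -> caps B=0 W=0
Move 11: B@(4,1) -> caps B=1 W=0
Move 12: W@(0,1) -> caps B=1 W=0

Answer: BW.B.
..W.W
..WB.
..B.W
.B.B.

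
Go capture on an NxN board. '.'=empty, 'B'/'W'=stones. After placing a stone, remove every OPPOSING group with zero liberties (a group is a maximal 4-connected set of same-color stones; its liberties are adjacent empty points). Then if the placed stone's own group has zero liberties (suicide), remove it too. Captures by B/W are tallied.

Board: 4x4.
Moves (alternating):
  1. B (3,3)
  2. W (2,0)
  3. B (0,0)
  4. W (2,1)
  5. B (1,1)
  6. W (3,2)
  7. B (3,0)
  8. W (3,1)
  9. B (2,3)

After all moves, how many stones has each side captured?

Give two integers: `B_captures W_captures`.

Answer: 0 1

Derivation:
Move 1: B@(3,3) -> caps B=0 W=0
Move 2: W@(2,0) -> caps B=0 W=0
Move 3: B@(0,0) -> caps B=0 W=0
Move 4: W@(2,1) -> caps B=0 W=0
Move 5: B@(1,1) -> caps B=0 W=0
Move 6: W@(3,2) -> caps B=0 W=0
Move 7: B@(3,0) -> caps B=0 W=0
Move 8: W@(3,1) -> caps B=0 W=1
Move 9: B@(2,3) -> caps B=0 W=1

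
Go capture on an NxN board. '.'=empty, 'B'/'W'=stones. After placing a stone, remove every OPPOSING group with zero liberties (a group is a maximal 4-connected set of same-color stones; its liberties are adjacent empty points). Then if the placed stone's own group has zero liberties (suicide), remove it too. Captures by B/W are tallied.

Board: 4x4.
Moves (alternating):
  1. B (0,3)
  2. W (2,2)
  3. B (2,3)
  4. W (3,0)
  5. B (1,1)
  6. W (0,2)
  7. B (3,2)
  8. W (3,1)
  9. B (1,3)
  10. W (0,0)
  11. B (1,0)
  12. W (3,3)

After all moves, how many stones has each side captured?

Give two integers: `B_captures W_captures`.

Answer: 0 1

Derivation:
Move 1: B@(0,3) -> caps B=0 W=0
Move 2: W@(2,2) -> caps B=0 W=0
Move 3: B@(2,3) -> caps B=0 W=0
Move 4: W@(3,0) -> caps B=0 W=0
Move 5: B@(1,1) -> caps B=0 W=0
Move 6: W@(0,2) -> caps B=0 W=0
Move 7: B@(3,2) -> caps B=0 W=0
Move 8: W@(3,1) -> caps B=0 W=0
Move 9: B@(1,3) -> caps B=0 W=0
Move 10: W@(0,0) -> caps B=0 W=0
Move 11: B@(1,0) -> caps B=0 W=0
Move 12: W@(3,3) -> caps B=0 W=1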